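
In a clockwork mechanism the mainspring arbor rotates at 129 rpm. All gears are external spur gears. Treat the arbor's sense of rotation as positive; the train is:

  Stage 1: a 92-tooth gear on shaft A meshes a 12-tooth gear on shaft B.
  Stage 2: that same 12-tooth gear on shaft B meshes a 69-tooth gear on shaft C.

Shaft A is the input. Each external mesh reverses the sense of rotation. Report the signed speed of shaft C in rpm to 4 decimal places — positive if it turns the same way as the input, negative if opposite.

+172.0000 rpm (same as input, |ω| = 172.0000 rpm)

Stage 1 [92T→12T]: ω = 129.0000×92/12 = 989.0000 rpm, dir flips to −; running = −989.0000
Stage 2 [12T→69T]: ω = 989.0000×12/69 = 172.0000 rpm, dir flips to +; running = +172.0000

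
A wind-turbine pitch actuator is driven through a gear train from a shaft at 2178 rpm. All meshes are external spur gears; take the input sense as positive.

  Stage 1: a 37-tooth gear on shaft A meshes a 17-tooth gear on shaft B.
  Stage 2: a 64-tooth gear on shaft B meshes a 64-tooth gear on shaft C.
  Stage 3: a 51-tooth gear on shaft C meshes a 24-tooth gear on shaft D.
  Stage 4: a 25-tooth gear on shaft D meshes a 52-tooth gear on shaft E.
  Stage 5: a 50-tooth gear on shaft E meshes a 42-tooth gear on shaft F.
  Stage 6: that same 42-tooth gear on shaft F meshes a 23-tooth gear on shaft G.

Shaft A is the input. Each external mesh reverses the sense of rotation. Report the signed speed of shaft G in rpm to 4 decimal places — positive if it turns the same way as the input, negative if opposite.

Stage 1 [37T→17T]: ω = 2178.0000×37/17 = 4740.3529 rpm, dir flips to −; running = −4740.3529
Stage 2 [64T→64T]: ω = 4740.3529×64/64 = 4740.3529 rpm, dir flips to +; running = +4740.3529
Stage 3 [51T→24T]: ω = 4740.3529×51/24 = 10073.2500 rpm, dir flips to −; running = −10073.2500
Stage 4 [25T→52T]: ω = 10073.2500×25/52 = 4842.9087 rpm, dir flips to +; running = +4842.9087
Stage 5 [50T→42T]: ω = 4842.9087×50/42 = 5765.3674 rpm, dir flips to −; running = −5765.3674
Stage 6 [42T→23T]: ω = 5765.3674×42/23 = 10528.0623 rpm, dir flips to +; running = +10528.0623

+10528.0623 rpm (same as input, |ω| = 10528.0623 rpm)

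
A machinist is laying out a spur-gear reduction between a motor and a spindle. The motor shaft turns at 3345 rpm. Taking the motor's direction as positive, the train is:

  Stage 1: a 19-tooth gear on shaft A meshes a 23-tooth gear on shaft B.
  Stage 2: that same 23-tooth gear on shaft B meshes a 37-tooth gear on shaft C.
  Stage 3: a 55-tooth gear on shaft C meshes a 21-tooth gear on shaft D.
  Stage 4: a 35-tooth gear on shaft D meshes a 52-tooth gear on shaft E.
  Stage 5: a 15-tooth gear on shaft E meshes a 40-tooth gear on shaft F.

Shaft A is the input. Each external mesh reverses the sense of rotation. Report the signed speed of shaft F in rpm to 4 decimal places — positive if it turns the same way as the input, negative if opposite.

Stage 1 [19T→23T]: ω = 3345.0000×19/23 = 2763.2609 rpm, dir flips to −; running = −2763.2609
Stage 2 [23T→37T]: ω = 2763.2609×23/37 = 1717.7027 rpm, dir flips to +; running = +1717.7027
Stage 3 [55T→21T]: ω = 1717.7027×55/21 = 4498.7452 rpm, dir flips to −; running = −4498.7452
Stage 4 [35T→52T]: ω = 4498.7452×35/52 = 3028.0016 rpm, dir flips to +; running = +3028.0016
Stage 5 [15T→40T]: ω = 3028.0016×15/40 = 1135.5006 rpm, dir flips to −; running = −1135.5006

-1135.5006 rpm (opposite to input, |ω| = 1135.5006 rpm)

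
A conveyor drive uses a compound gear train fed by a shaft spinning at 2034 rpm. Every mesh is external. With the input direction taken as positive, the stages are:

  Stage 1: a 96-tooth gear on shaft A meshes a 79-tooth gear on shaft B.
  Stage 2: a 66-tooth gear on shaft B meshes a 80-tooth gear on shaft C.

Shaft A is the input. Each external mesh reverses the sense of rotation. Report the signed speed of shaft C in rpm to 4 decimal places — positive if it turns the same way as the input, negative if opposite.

Stage 1 [96T→79T]: ω = 2034.0000×96/79 = 2471.6962 rpm, dir flips to −; running = −2471.6962
Stage 2 [66T→80T]: ω = 2471.6962×66/80 = 2039.1494 rpm, dir flips to +; running = +2039.1494

+2039.1494 rpm (same as input, |ω| = 2039.1494 rpm)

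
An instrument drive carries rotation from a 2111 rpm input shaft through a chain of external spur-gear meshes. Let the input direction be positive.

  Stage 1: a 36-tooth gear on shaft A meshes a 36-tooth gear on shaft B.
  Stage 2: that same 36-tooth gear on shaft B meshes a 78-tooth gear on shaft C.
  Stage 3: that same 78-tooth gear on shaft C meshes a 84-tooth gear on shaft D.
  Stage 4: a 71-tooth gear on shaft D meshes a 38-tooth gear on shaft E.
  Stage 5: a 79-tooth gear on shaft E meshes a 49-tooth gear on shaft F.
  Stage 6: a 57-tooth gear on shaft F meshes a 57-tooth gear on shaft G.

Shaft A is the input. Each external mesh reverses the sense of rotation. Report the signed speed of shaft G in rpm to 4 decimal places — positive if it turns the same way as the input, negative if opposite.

Stage 1 [36T→36T]: ω = 2111.0000×36/36 = 2111.0000 rpm, dir flips to −; running = −2111.0000
Stage 2 [36T→78T]: ω = 2111.0000×36/78 = 974.3077 rpm, dir flips to +; running = +974.3077
Stage 3 [78T→84T]: ω = 974.3077×78/84 = 904.7143 rpm, dir flips to −; running = −904.7143
Stage 4 [71T→38T]: ω = 904.7143×71/38 = 1690.3872 rpm, dir flips to +; running = +1690.3872
Stage 5 [79T→49T]: ω = 1690.3872×79/49 = 2725.3182 rpm, dir flips to −; running = −2725.3182
Stage 6 [57T→57T]: ω = 2725.3182×57/57 = 2725.3182 rpm, dir flips to +; running = +2725.3182

+2725.3182 rpm (same as input, |ω| = 2725.3182 rpm)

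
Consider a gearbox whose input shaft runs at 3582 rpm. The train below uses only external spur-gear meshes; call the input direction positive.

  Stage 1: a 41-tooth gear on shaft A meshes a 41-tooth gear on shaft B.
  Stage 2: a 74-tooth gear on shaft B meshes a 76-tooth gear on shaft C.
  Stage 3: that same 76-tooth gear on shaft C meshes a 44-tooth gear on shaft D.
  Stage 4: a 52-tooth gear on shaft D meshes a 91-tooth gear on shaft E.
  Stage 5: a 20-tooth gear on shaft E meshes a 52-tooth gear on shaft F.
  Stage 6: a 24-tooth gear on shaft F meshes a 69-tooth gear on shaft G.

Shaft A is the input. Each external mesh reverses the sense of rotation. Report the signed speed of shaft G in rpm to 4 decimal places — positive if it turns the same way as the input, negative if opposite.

+460.5273 rpm (same as input, |ω| = 460.5273 rpm)

Stage 1 [41T→41T]: ω = 3582.0000×41/41 = 3582.0000 rpm, dir flips to −; running = −3582.0000
Stage 2 [74T→76T]: ω = 3582.0000×74/76 = 3487.7368 rpm, dir flips to +; running = +3487.7368
Stage 3 [76T→44T]: ω = 3487.7368×76/44 = 6024.2727 rpm, dir flips to −; running = −6024.2727
Stage 4 [52T→91T]: ω = 6024.2727×52/91 = 3442.4416 rpm, dir flips to +; running = +3442.4416
Stage 5 [20T→52T]: ω = 3442.4416×20/52 = 1324.0160 rpm, dir flips to −; running = −1324.0160
Stage 6 [24T→69T]: ω = 1324.0160×24/69 = 460.5273 rpm, dir flips to +; running = +460.5273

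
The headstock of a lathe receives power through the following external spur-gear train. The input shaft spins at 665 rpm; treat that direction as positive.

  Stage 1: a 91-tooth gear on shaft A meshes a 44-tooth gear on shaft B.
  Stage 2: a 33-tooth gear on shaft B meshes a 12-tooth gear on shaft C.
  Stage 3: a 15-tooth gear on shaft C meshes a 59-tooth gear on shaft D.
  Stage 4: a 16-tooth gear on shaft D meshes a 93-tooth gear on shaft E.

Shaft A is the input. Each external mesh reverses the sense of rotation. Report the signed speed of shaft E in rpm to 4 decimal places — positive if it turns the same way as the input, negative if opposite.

Stage 1 [91T→44T]: ω = 665.0000×91/44 = 1375.3409 rpm, dir flips to −; running = −1375.3409
Stage 2 [33T→12T]: ω = 1375.3409×33/12 = 3782.1875 rpm, dir flips to +; running = +3782.1875
Stage 3 [15T→59T]: ω = 3782.1875×15/59 = 961.5731 rpm, dir flips to −; running = −961.5731
Stage 4 [16T→93T]: ω = 961.5731×16/93 = 165.4319 rpm, dir flips to +; running = +165.4319

+165.4319 rpm (same as input, |ω| = 165.4319 rpm)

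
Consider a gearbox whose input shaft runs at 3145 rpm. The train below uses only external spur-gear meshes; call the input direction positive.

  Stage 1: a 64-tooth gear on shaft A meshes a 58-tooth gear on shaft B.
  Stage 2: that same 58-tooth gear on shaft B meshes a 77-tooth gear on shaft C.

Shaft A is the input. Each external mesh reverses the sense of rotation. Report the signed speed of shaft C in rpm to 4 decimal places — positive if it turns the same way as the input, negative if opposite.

Stage 1 [64T→58T]: ω = 3145.0000×64/58 = 3470.3448 rpm, dir flips to −; running = −3470.3448
Stage 2 [58T→77T]: ω = 3470.3448×58/77 = 2614.0260 rpm, dir flips to +; running = +2614.0260

+2614.0260 rpm (same as input, |ω| = 2614.0260 rpm)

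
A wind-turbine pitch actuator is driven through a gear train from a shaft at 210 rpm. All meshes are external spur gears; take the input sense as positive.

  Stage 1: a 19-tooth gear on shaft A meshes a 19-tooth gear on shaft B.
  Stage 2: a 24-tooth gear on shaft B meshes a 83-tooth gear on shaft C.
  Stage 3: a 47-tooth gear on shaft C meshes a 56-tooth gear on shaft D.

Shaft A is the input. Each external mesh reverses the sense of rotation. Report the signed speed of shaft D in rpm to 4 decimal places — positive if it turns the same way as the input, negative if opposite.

-50.9639 rpm (opposite to input, |ω| = 50.9639 rpm)

Stage 1 [19T→19T]: ω = 210.0000×19/19 = 210.0000 rpm, dir flips to −; running = −210.0000
Stage 2 [24T→83T]: ω = 210.0000×24/83 = 60.7229 rpm, dir flips to +; running = +60.7229
Stage 3 [47T→56T]: ω = 60.7229×47/56 = 50.9639 rpm, dir flips to −; running = −50.9639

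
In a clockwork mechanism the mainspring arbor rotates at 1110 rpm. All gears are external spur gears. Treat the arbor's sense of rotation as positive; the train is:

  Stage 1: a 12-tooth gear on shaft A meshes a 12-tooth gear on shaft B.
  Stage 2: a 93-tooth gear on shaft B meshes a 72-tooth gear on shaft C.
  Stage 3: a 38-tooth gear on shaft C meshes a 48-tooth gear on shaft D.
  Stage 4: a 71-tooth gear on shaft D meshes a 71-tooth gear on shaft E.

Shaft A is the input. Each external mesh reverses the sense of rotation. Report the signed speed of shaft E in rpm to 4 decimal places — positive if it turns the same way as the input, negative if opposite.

Stage 1 [12T→12T]: ω = 1110.0000×12/12 = 1110.0000 rpm, dir flips to −; running = −1110.0000
Stage 2 [93T→72T]: ω = 1110.0000×93/72 = 1433.7500 rpm, dir flips to +; running = +1433.7500
Stage 3 [38T→48T]: ω = 1433.7500×38/48 = 1135.0521 rpm, dir flips to −; running = −1135.0521
Stage 4 [71T→71T]: ω = 1135.0521×71/71 = 1135.0521 rpm, dir flips to +; running = +1135.0521

+1135.0521 rpm (same as input, |ω| = 1135.0521 rpm)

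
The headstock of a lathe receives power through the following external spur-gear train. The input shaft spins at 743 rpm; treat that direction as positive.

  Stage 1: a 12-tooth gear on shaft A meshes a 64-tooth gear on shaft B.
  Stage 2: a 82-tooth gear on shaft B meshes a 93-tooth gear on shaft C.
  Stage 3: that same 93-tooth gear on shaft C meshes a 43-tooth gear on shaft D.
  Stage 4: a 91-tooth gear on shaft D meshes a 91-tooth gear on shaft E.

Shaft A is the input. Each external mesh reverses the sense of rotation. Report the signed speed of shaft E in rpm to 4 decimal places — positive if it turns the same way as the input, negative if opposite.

+265.6657 rpm (same as input, |ω| = 265.6657 rpm)

Stage 1 [12T→64T]: ω = 743.0000×12/64 = 139.3125 rpm, dir flips to −; running = −139.3125
Stage 2 [82T→93T]: ω = 139.3125×82/93 = 122.8347 rpm, dir flips to +; running = +122.8347
Stage 3 [93T→43T]: ω = 122.8347×93/43 = 265.6657 rpm, dir flips to −; running = −265.6657
Stage 4 [91T→91T]: ω = 265.6657×91/91 = 265.6657 rpm, dir flips to +; running = +265.6657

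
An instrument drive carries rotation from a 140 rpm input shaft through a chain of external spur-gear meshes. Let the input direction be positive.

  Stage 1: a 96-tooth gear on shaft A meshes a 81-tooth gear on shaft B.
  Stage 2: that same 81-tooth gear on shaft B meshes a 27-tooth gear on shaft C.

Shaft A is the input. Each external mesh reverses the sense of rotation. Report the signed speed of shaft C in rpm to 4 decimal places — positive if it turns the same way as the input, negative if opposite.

Stage 1 [96T→81T]: ω = 140.0000×96/81 = 165.9259 rpm, dir flips to −; running = −165.9259
Stage 2 [81T→27T]: ω = 165.9259×81/27 = 497.7778 rpm, dir flips to +; running = +497.7778

+497.7778 rpm (same as input, |ω| = 497.7778 rpm)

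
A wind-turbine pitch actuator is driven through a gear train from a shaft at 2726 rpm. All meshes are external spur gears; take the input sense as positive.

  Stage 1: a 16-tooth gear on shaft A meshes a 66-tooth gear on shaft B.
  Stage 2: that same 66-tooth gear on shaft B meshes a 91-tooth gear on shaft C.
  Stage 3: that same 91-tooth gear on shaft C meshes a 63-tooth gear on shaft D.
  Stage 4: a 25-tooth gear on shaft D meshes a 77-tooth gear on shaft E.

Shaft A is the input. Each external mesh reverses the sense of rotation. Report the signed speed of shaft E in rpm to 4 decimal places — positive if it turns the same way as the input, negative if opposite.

+224.7784 rpm (same as input, |ω| = 224.7784 rpm)

Stage 1 [16T→66T]: ω = 2726.0000×16/66 = 660.8485 rpm, dir flips to −; running = −660.8485
Stage 2 [66T→91T]: ω = 660.8485×66/91 = 479.2967 rpm, dir flips to +; running = +479.2967
Stage 3 [91T→63T]: ω = 479.2967×91/63 = 692.3175 rpm, dir flips to −; running = −692.3175
Stage 4 [25T→77T]: ω = 692.3175×25/77 = 224.7784 rpm, dir flips to +; running = +224.7784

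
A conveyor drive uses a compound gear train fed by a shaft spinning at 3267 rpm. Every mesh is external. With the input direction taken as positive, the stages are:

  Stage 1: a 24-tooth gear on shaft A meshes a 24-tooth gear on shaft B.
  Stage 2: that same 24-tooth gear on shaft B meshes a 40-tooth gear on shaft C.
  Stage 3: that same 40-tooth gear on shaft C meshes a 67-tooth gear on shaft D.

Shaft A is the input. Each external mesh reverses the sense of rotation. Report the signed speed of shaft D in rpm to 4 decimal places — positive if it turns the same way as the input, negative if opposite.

Stage 1 [24T→24T]: ω = 3267.0000×24/24 = 3267.0000 rpm, dir flips to −; running = −3267.0000
Stage 2 [24T→40T]: ω = 3267.0000×24/40 = 1960.2000 rpm, dir flips to +; running = +1960.2000
Stage 3 [40T→67T]: ω = 1960.2000×40/67 = 1170.2687 rpm, dir flips to −; running = −1170.2687

-1170.2687 rpm (opposite to input, |ω| = 1170.2687 rpm)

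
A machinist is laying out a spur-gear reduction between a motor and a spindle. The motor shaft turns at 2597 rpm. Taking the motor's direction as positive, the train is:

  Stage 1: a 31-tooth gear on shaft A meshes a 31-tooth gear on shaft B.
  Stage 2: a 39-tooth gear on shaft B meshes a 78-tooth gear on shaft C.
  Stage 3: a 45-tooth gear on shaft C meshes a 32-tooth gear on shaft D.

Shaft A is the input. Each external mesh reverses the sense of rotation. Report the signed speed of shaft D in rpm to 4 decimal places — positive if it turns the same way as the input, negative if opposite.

-1826.0156 rpm (opposite to input, |ω| = 1826.0156 rpm)

Stage 1 [31T→31T]: ω = 2597.0000×31/31 = 2597.0000 rpm, dir flips to −; running = −2597.0000
Stage 2 [39T→78T]: ω = 2597.0000×39/78 = 1298.5000 rpm, dir flips to +; running = +1298.5000
Stage 3 [45T→32T]: ω = 1298.5000×45/32 = 1826.0156 rpm, dir flips to −; running = −1826.0156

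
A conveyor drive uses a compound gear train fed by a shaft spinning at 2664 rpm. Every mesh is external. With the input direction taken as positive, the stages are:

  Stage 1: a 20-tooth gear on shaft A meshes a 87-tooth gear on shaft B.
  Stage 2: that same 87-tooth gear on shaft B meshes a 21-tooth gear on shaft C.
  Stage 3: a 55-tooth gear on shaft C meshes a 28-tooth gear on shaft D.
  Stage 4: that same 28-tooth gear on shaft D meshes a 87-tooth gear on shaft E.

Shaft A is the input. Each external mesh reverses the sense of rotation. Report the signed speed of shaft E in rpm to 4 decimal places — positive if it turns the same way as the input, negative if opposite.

+1603.9409 rpm (same as input, |ω| = 1603.9409 rpm)

Stage 1 [20T→87T]: ω = 2664.0000×20/87 = 612.4138 rpm, dir flips to −; running = −612.4138
Stage 2 [87T→21T]: ω = 612.4138×87/21 = 2537.1429 rpm, dir flips to +; running = +2537.1429
Stage 3 [55T→28T]: ω = 2537.1429×55/28 = 4983.6735 rpm, dir flips to −; running = −4983.6735
Stage 4 [28T→87T]: ω = 4983.6735×28/87 = 1603.9409 rpm, dir flips to +; running = +1603.9409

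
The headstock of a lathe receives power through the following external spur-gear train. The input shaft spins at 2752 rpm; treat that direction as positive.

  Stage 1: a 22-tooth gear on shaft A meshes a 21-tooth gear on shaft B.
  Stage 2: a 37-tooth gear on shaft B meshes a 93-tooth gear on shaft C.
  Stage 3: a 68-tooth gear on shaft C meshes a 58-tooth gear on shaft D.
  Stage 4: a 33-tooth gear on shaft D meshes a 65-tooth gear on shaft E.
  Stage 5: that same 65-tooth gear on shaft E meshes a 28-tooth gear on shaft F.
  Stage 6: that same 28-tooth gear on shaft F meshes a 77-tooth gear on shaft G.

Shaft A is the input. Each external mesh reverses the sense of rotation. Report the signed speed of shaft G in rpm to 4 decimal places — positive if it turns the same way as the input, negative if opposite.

Stage 1 [22T→21T]: ω = 2752.0000×22/21 = 2883.0476 rpm, dir flips to −; running = −2883.0476
Stage 2 [37T→93T]: ω = 2883.0476×37/93 = 1147.0189 rpm, dir flips to +; running = +1147.0189
Stage 3 [68T→58T]: ω = 1147.0189×68/58 = 1344.7808 rpm, dir flips to −; running = −1344.7808
Stage 4 [33T→65T]: ω = 1344.7808×33/65 = 682.7349 rpm, dir flips to +; running = +682.7349
Stage 5 [65T→28T]: ω = 682.7349×65/28 = 1584.9203 rpm, dir flips to −; running = −1584.9203
Stage 6 [28T→77T]: ω = 1584.9203×28/77 = 576.3346 rpm, dir flips to +; running = +576.3346

+576.3346 rpm (same as input, |ω| = 576.3346 rpm)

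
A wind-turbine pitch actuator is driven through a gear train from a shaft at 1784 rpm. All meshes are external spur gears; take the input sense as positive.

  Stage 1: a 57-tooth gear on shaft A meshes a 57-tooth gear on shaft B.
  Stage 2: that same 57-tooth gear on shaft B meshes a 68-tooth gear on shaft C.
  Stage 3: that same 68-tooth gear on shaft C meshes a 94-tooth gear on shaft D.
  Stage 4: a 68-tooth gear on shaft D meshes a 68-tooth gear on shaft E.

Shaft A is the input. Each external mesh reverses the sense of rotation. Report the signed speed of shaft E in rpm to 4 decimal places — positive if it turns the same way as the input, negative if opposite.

+1081.7872 rpm (same as input, |ω| = 1081.7872 rpm)

Stage 1 [57T→57T]: ω = 1784.0000×57/57 = 1784.0000 rpm, dir flips to −; running = −1784.0000
Stage 2 [57T→68T]: ω = 1784.0000×57/68 = 1495.4118 rpm, dir flips to +; running = +1495.4118
Stage 3 [68T→94T]: ω = 1495.4118×68/94 = 1081.7872 rpm, dir flips to −; running = −1081.7872
Stage 4 [68T→68T]: ω = 1081.7872×68/68 = 1081.7872 rpm, dir flips to +; running = +1081.7872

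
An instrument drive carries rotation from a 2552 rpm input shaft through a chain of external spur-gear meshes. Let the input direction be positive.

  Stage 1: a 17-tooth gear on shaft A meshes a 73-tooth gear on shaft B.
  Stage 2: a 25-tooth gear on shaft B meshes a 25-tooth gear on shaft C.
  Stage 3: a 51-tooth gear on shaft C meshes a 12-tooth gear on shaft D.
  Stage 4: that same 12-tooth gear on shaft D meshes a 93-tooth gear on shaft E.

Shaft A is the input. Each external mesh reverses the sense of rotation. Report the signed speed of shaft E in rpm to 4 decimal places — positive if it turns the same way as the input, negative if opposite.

+325.9072 rpm (same as input, |ω| = 325.9072 rpm)

Stage 1 [17T→73T]: ω = 2552.0000×17/73 = 594.3014 rpm, dir flips to −; running = −594.3014
Stage 2 [25T→25T]: ω = 594.3014×25/25 = 594.3014 rpm, dir flips to +; running = +594.3014
Stage 3 [51T→12T]: ω = 594.3014×51/12 = 2525.7808 rpm, dir flips to −; running = −2525.7808
Stage 4 [12T→93T]: ω = 2525.7808×12/93 = 325.9072 rpm, dir flips to +; running = +325.9072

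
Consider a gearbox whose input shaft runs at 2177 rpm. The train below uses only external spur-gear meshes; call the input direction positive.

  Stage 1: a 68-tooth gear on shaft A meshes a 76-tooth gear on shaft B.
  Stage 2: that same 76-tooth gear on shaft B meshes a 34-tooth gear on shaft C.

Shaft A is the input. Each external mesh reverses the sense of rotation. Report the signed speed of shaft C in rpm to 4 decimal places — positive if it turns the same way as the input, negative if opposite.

Stage 1 [68T→76T]: ω = 2177.0000×68/76 = 1947.8421 rpm, dir flips to −; running = −1947.8421
Stage 2 [76T→34T]: ω = 1947.8421×76/34 = 4354.0000 rpm, dir flips to +; running = +4354.0000

+4354.0000 rpm (same as input, |ω| = 4354.0000 rpm)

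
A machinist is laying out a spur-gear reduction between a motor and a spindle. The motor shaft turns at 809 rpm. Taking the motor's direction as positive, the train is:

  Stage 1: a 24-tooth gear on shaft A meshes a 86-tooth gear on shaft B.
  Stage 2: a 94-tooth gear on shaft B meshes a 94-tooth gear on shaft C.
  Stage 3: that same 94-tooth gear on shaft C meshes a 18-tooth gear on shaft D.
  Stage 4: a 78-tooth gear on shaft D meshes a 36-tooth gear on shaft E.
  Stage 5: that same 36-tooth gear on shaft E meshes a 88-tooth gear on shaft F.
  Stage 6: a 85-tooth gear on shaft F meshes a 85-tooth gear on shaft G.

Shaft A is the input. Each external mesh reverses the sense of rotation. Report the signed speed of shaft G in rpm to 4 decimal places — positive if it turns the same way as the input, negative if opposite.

Stage 1 [24T→86T]: ω = 809.0000×24/86 = 225.7674 rpm, dir flips to −; running = −225.7674
Stage 2 [94T→94T]: ω = 225.7674×94/94 = 225.7674 rpm, dir flips to +; running = +225.7674
Stage 3 [94T→18T]: ω = 225.7674×94/18 = 1179.0078 rpm, dir flips to −; running = −1179.0078
Stage 4 [78T→36T]: ω = 1179.0078×78/36 = 2554.5168 rpm, dir flips to +; running = +2554.5168
Stage 5 [36T→88T]: ω = 2554.5168×36/88 = 1045.0296 rpm, dir flips to −; running = −1045.0296
Stage 6 [85T→85T]: ω = 1045.0296×85/85 = 1045.0296 rpm, dir flips to +; running = +1045.0296

+1045.0296 rpm (same as input, |ω| = 1045.0296 rpm)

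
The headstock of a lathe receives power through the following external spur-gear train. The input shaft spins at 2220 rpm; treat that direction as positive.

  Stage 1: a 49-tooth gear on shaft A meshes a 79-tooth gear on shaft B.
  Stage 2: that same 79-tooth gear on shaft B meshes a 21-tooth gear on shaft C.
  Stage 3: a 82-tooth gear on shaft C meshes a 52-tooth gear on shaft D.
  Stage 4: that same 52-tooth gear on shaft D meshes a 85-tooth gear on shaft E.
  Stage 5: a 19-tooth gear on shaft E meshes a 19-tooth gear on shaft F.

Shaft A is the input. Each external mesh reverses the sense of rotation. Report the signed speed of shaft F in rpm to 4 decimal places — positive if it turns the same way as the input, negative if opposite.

Stage 1 [49T→79T]: ω = 2220.0000×49/79 = 1376.9620 rpm, dir flips to −; running = −1376.9620
Stage 2 [79T→21T]: ω = 1376.9620×79/21 = 5180.0000 rpm, dir flips to +; running = +5180.0000
Stage 3 [82T→52T]: ω = 5180.0000×82/52 = 8168.4615 rpm, dir flips to −; running = −8168.4615
Stage 4 [52T→85T]: ω = 8168.4615×52/85 = 4997.1765 rpm, dir flips to +; running = +4997.1765
Stage 5 [19T→19T]: ω = 4997.1765×19/19 = 4997.1765 rpm, dir flips to −; running = −4997.1765

-4997.1765 rpm (opposite to input, |ω| = 4997.1765 rpm)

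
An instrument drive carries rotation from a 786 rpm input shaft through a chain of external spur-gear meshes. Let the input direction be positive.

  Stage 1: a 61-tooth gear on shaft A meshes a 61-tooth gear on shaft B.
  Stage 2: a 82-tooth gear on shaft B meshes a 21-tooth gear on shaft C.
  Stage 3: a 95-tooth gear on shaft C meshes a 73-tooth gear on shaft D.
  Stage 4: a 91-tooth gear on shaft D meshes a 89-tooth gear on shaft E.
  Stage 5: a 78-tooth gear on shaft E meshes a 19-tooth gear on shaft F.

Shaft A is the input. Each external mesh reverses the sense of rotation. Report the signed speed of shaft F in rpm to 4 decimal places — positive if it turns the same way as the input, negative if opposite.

-16765.2578 rpm (opposite to input, |ω| = 16765.2578 rpm)

Stage 1 [61T→61T]: ω = 786.0000×61/61 = 786.0000 rpm, dir flips to −; running = −786.0000
Stage 2 [82T→21T]: ω = 786.0000×82/21 = 3069.1429 rpm, dir flips to +; running = +3069.1429
Stage 3 [95T→73T]: ω = 3069.1429×95/73 = 3994.0900 rpm, dir flips to −; running = −3994.0900
Stage 4 [91T→89T]: ω = 3994.0900×91/89 = 4083.8449 rpm, dir flips to +; running = +4083.8449
Stage 5 [78T→19T]: ω = 4083.8449×78/19 = 16765.2578 rpm, dir flips to −; running = −16765.2578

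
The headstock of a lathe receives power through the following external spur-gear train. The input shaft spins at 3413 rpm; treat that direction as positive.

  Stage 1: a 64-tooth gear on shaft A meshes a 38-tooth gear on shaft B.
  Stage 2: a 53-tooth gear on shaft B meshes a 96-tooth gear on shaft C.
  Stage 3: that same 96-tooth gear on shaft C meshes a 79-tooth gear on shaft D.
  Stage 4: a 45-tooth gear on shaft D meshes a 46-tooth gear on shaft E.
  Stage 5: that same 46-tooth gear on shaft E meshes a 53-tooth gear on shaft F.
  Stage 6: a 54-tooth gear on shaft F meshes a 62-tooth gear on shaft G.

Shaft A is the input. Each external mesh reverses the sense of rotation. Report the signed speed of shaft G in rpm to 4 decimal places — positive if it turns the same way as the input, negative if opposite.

+2851.8072 rpm (same as input, |ω| = 2851.8072 rpm)

Stage 1 [64T→38T]: ω = 3413.0000×64/38 = 5748.2105 rpm, dir flips to −; running = −5748.2105
Stage 2 [53T→96T]: ω = 5748.2105×53/96 = 3173.4912 rpm, dir flips to +; running = +3173.4912
Stage 3 [96T→79T]: ω = 3173.4912×96/79 = 3856.3944 rpm, dir flips to −; running = −3856.3944
Stage 4 [45T→46T]: ω = 3856.3944×45/46 = 3772.5597 rpm, dir flips to +; running = +3772.5597
Stage 5 [46T→53T]: ω = 3772.5597×46/53 = 3274.2971 rpm, dir flips to −; running = −3274.2971
Stage 6 [54T→62T]: ω = 3274.2971×54/62 = 2851.8072 rpm, dir flips to +; running = +2851.8072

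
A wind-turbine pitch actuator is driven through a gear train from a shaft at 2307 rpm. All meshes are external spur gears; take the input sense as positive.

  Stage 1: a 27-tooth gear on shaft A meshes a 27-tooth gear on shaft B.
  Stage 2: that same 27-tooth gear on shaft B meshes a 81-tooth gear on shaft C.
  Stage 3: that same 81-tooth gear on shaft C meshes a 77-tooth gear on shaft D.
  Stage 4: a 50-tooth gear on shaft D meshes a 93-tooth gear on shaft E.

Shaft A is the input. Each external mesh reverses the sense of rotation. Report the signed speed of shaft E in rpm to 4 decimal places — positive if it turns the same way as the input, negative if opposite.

Stage 1 [27T→27T]: ω = 2307.0000×27/27 = 2307.0000 rpm, dir flips to −; running = −2307.0000
Stage 2 [27T→81T]: ω = 2307.0000×27/81 = 769.0000 rpm, dir flips to +; running = +769.0000
Stage 3 [81T→77T]: ω = 769.0000×81/77 = 808.9481 rpm, dir flips to −; running = −808.9481
Stage 4 [50T→93T]: ω = 808.9481×50/93 = 434.9183 rpm, dir flips to +; running = +434.9183

+434.9183 rpm (same as input, |ω| = 434.9183 rpm)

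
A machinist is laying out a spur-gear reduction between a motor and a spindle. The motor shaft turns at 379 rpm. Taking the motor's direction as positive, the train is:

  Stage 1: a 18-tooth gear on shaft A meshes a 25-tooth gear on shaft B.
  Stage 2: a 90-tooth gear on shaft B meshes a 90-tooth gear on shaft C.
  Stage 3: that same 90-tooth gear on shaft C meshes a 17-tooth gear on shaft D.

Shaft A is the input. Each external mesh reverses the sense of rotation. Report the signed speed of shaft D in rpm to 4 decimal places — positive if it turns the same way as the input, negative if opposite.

-1444.6588 rpm (opposite to input, |ω| = 1444.6588 rpm)

Stage 1 [18T→25T]: ω = 379.0000×18/25 = 272.8800 rpm, dir flips to −; running = −272.8800
Stage 2 [90T→90T]: ω = 272.8800×90/90 = 272.8800 rpm, dir flips to +; running = +272.8800
Stage 3 [90T→17T]: ω = 272.8800×90/17 = 1444.6588 rpm, dir flips to −; running = −1444.6588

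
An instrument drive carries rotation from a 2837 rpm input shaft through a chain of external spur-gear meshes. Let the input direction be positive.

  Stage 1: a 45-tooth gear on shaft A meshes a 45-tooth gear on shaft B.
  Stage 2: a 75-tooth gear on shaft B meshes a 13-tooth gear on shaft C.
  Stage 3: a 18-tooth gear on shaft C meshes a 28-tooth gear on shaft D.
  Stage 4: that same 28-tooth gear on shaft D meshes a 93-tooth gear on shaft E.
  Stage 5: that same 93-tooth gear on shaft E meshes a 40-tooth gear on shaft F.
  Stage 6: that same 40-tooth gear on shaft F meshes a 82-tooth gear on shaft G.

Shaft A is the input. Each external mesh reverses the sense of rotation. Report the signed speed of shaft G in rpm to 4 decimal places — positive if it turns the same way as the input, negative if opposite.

Stage 1 [45T→45T]: ω = 2837.0000×45/45 = 2837.0000 rpm, dir flips to −; running = −2837.0000
Stage 2 [75T→13T]: ω = 2837.0000×75/13 = 16367.3077 rpm, dir flips to +; running = +16367.3077
Stage 3 [18T→28T]: ω = 16367.3077×18/28 = 10521.8407 rpm, dir flips to −; running = −10521.8407
Stage 4 [28T→93T]: ω = 10521.8407×28/93 = 3167.8660 rpm, dir flips to +; running = +3167.8660
Stage 5 [93T→40T]: ω = 3167.8660×93/40 = 7365.2885 rpm, dir flips to −; running = −7365.2885
Stage 6 [40T→82T]: ω = 7365.2885×40/82 = 3592.8236 rpm, dir flips to +; running = +3592.8236

+3592.8236 rpm (same as input, |ω| = 3592.8236 rpm)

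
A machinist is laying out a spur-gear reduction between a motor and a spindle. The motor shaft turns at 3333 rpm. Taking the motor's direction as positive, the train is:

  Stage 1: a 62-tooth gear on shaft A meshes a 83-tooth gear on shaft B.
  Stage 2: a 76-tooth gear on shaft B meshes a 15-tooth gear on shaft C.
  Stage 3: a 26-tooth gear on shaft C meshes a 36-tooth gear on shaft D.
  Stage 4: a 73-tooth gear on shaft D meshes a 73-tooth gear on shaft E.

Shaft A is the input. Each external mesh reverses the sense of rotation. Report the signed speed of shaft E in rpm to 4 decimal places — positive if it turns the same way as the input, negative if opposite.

+9110.4975 rpm (same as input, |ω| = 9110.4975 rpm)

Stage 1 [62T→83T]: ω = 3333.0000×62/83 = 2489.7108 rpm, dir flips to −; running = −2489.7108
Stage 2 [76T→15T]: ω = 2489.7108×76/15 = 12614.5349 rpm, dir flips to +; running = +12614.5349
Stage 3 [26T→36T]: ω = 12614.5349×26/36 = 9110.4975 rpm, dir flips to −; running = −9110.4975
Stage 4 [73T→73T]: ω = 9110.4975×73/73 = 9110.4975 rpm, dir flips to +; running = +9110.4975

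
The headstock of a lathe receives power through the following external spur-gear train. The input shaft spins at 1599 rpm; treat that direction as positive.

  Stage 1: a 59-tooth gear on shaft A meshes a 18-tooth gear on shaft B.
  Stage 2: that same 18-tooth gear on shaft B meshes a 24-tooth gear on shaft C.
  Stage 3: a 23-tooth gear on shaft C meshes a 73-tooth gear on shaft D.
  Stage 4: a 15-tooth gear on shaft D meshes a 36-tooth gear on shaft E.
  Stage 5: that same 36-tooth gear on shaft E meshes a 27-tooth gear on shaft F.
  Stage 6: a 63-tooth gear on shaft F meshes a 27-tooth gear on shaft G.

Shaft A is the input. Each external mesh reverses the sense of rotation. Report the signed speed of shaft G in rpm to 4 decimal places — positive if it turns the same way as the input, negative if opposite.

+1605.4563 rpm (same as input, |ω| = 1605.4563 rpm)

Stage 1 [59T→18T]: ω = 1599.0000×59/18 = 5241.1667 rpm, dir flips to −; running = −5241.1667
Stage 2 [18T→24T]: ω = 5241.1667×18/24 = 3930.8750 rpm, dir flips to +; running = +3930.8750
Stage 3 [23T→73T]: ω = 3930.8750×23/73 = 1238.4949 rpm, dir flips to −; running = −1238.4949
Stage 4 [15T→36T]: ω = 1238.4949×15/36 = 516.0395 rpm, dir flips to +; running = +516.0395
Stage 5 [36T→27T]: ω = 516.0395×36/27 = 688.0527 rpm, dir flips to −; running = −688.0527
Stage 6 [63T→27T]: ω = 688.0527×63/27 = 1605.4563 rpm, dir flips to +; running = +1605.4563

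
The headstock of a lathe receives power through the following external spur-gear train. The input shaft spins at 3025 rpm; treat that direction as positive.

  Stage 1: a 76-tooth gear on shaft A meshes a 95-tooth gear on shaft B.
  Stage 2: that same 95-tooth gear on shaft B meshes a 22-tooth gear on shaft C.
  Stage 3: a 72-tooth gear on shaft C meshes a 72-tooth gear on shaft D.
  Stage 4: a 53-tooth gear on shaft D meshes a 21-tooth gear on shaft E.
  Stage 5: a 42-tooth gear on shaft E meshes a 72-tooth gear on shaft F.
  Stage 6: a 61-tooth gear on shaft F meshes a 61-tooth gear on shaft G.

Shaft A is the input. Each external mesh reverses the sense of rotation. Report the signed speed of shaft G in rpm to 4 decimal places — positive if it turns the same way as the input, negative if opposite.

Stage 1 [76T→95T]: ω = 3025.0000×76/95 = 2420.0000 rpm, dir flips to −; running = −2420.0000
Stage 2 [95T→22T]: ω = 2420.0000×95/22 = 10450.0000 rpm, dir flips to +; running = +10450.0000
Stage 3 [72T→72T]: ω = 10450.0000×72/72 = 10450.0000 rpm, dir flips to −; running = −10450.0000
Stage 4 [53T→21T]: ω = 10450.0000×53/21 = 26373.8095 rpm, dir flips to +; running = +26373.8095
Stage 5 [42T→72T]: ω = 26373.8095×42/72 = 15384.7222 rpm, dir flips to −; running = −15384.7222
Stage 6 [61T→61T]: ω = 15384.7222×61/61 = 15384.7222 rpm, dir flips to +; running = +15384.7222

+15384.7222 rpm (same as input, |ω| = 15384.7222 rpm)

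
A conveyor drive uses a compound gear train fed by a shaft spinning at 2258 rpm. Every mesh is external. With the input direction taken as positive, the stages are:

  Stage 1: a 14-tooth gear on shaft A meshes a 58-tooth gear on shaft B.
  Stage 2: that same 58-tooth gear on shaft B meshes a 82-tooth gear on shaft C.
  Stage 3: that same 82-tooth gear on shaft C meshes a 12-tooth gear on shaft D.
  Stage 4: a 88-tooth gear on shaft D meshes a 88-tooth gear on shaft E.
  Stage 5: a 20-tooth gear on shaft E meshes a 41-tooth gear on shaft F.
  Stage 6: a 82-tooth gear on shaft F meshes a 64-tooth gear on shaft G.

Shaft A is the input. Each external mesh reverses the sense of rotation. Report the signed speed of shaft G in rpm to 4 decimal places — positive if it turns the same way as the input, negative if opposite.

Stage 1 [14T→58T]: ω = 2258.0000×14/58 = 545.0345 rpm, dir flips to −; running = −545.0345
Stage 2 [58T→82T]: ω = 545.0345×58/82 = 385.5122 rpm, dir flips to +; running = +385.5122
Stage 3 [82T→12T]: ω = 385.5122×82/12 = 2634.3333 rpm, dir flips to −; running = −2634.3333
Stage 4 [88T→88T]: ω = 2634.3333×88/88 = 2634.3333 rpm, dir flips to +; running = +2634.3333
Stage 5 [20T→41T]: ω = 2634.3333×20/41 = 1285.0407 rpm, dir flips to −; running = −1285.0407
Stage 6 [82T→64T]: ω = 1285.0407×82/64 = 1646.4583 rpm, dir flips to +; running = +1646.4583

+1646.4583 rpm (same as input, |ω| = 1646.4583 rpm)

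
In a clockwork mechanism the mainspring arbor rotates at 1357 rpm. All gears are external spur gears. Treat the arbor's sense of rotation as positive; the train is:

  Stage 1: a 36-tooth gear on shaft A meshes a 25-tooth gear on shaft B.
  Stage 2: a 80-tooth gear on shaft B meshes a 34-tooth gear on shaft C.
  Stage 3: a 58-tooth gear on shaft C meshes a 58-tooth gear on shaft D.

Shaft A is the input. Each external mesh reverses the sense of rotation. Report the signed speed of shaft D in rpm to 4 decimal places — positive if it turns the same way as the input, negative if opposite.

-4597.8353 rpm (opposite to input, |ω| = 4597.8353 rpm)

Stage 1 [36T→25T]: ω = 1357.0000×36/25 = 1954.0800 rpm, dir flips to −; running = −1954.0800
Stage 2 [80T→34T]: ω = 1954.0800×80/34 = 4597.8353 rpm, dir flips to +; running = +4597.8353
Stage 3 [58T→58T]: ω = 4597.8353×58/58 = 4597.8353 rpm, dir flips to −; running = −4597.8353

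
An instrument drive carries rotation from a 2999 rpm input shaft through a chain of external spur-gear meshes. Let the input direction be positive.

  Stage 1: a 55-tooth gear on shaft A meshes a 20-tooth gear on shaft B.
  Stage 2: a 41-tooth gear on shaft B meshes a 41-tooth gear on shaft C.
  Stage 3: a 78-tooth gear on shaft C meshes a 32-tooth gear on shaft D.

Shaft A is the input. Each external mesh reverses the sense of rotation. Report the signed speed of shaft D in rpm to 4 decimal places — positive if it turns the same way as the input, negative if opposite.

-20102.6719 rpm (opposite to input, |ω| = 20102.6719 rpm)

Stage 1 [55T→20T]: ω = 2999.0000×55/20 = 8247.2500 rpm, dir flips to −; running = −8247.2500
Stage 2 [41T→41T]: ω = 8247.2500×41/41 = 8247.2500 rpm, dir flips to +; running = +8247.2500
Stage 3 [78T→32T]: ω = 8247.2500×78/32 = 20102.6719 rpm, dir flips to −; running = −20102.6719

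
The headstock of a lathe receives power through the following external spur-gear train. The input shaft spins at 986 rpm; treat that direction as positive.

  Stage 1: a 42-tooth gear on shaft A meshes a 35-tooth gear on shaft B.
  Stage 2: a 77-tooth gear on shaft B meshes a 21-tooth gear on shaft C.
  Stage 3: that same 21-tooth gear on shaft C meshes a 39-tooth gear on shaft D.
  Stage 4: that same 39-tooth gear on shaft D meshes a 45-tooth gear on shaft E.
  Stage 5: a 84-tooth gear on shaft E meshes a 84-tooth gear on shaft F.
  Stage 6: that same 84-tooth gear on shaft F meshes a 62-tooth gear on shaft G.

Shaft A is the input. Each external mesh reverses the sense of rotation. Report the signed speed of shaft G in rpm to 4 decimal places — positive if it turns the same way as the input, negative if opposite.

+2742.9884 rpm (same as input, |ω| = 2742.9884 rpm)

Stage 1 [42T→35T]: ω = 986.0000×42/35 = 1183.2000 rpm, dir flips to −; running = −1183.2000
Stage 2 [77T→21T]: ω = 1183.2000×77/21 = 4338.4000 rpm, dir flips to +; running = +4338.4000
Stage 3 [21T→39T]: ω = 4338.4000×21/39 = 2336.0615 rpm, dir flips to −; running = −2336.0615
Stage 4 [39T→45T]: ω = 2336.0615×39/45 = 2024.5867 rpm, dir flips to +; running = +2024.5867
Stage 5 [84T→84T]: ω = 2024.5867×84/84 = 2024.5867 rpm, dir flips to −; running = −2024.5867
Stage 6 [84T→62T]: ω = 2024.5867×84/62 = 2742.9884 rpm, dir flips to +; running = +2742.9884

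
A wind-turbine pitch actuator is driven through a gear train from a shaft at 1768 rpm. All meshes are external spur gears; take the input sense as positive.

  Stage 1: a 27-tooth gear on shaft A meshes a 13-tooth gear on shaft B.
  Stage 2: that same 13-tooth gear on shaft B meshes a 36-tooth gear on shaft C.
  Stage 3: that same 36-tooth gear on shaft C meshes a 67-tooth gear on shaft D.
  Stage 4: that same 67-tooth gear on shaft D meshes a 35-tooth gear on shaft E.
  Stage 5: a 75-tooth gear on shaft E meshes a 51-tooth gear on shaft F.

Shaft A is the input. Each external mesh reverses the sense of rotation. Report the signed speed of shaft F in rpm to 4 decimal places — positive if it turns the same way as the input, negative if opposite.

Stage 1 [27T→13T]: ω = 1768.0000×27/13 = 3672.0000 rpm, dir flips to −; running = −3672.0000
Stage 2 [13T→36T]: ω = 3672.0000×13/36 = 1326.0000 rpm, dir flips to +; running = +1326.0000
Stage 3 [36T→67T]: ω = 1326.0000×36/67 = 712.4776 rpm, dir flips to −; running = −712.4776
Stage 4 [67T→35T]: ω = 712.4776×67/35 = 1363.8857 rpm, dir flips to +; running = +1363.8857
Stage 5 [75T→51T]: ω = 1363.8857×75/51 = 2005.7143 rpm, dir flips to −; running = −2005.7143

-2005.7143 rpm (opposite to input, |ω| = 2005.7143 rpm)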